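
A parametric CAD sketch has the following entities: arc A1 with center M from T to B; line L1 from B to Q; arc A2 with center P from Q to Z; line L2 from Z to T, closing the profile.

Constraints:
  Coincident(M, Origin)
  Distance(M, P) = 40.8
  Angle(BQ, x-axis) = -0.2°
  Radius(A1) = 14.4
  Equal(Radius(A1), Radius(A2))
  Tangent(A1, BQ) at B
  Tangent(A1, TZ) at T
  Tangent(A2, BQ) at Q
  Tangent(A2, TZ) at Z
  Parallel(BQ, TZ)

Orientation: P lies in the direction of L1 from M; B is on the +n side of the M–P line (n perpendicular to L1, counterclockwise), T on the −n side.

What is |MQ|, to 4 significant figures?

43.27

Tangency of A1 to both parallel lines with radius 14.4 puts B and T at M ± 14.4·n: B = (0.05027, 14.40), T = (-0.05027, -14.40). Equal radii place Q and Z the same way about P: Q = P + 14.4·n = (40.85, 14.26), Z = P − 14.4·n = (40.75, -14.54). Then |MQ| = |Q − M| = 43.27.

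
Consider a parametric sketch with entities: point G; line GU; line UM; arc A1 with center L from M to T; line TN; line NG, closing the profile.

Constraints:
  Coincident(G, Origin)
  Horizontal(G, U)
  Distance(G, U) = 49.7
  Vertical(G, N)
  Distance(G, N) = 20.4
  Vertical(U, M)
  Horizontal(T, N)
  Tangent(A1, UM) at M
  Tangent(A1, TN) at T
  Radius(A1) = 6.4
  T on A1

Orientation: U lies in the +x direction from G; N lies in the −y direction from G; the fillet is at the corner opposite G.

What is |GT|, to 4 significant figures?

47.86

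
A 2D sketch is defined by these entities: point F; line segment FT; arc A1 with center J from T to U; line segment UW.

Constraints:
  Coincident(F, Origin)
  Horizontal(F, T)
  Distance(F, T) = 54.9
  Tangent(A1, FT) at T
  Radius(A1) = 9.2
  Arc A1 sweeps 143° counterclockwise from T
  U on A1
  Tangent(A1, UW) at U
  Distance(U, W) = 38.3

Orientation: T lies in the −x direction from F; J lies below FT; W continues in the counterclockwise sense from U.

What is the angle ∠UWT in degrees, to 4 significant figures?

20.68°

F is at the origin; FT is horizontal with |FT| = 54.9 and T on the −x side, so T = (-54.90, 0.000). The tangent condition forces JT to be normal to FT, so J = T + (0, -9.2) = (-54.90, -9.200). On A1, T sits at bearing 90° from J; a 143° counterclockwise sweep puts U at bearing 233°, so U = J + 9.2·(cos 233°, sin 233°) = (-60.44, -16.55). Since A1 is tangent to UW there, JU ⟂ UW, so UW runs along (−sin 233°, cos 233°); with |UW| = 38.3, W = (-29.85, -39.60). Then cos ∠UWT = WU·WT / (|WU||WT|), giving 20.68°.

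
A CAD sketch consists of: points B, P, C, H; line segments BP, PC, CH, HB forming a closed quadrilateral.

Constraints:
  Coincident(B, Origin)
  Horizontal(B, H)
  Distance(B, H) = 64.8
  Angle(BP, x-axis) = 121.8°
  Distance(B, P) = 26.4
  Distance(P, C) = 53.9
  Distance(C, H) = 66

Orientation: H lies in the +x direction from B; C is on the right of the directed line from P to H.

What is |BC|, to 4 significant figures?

28.47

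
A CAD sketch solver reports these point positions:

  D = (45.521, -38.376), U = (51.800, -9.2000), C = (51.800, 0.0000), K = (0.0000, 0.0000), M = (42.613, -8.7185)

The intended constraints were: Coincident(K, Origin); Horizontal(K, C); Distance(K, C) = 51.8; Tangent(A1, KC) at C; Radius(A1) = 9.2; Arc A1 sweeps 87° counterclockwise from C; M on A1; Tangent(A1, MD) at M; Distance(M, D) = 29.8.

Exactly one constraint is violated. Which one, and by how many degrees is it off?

Tangent(A1, MD) at M — off by 8.60°.

K = (0.00, 0.00) ✓; K.y = 0.00, C.y = 0.00 ✓; |KC| = 51.80 ✓; ∠(UC, CK) = 90.00° ✓; |UC| = 9.200 ✓; bearing(U→M) − bearing(U→C) = 87.00° ✓; |UM| = 9.200 ✓; ∠(UM, MD) = 81.40° ✗; |MD| = 29.80 ✓.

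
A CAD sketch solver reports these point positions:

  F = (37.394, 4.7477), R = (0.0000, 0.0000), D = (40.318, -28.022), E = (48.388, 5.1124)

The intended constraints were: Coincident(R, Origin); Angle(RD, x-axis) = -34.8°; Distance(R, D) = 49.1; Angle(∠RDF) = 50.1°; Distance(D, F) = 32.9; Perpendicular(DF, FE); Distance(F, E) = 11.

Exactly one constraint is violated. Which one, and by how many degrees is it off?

Perpendicular(DF, FE) — off by 3.20°.

R = (0.00, 0.00) ✓; RD at -34.80° ✓; |RD| = 49.10 ✓; ∠RDF = 50.10° ✓; |DF| = 32.90 ✓; ∠(DF, FE) = 93.20° ✗; |FE| = 11.00 ✓.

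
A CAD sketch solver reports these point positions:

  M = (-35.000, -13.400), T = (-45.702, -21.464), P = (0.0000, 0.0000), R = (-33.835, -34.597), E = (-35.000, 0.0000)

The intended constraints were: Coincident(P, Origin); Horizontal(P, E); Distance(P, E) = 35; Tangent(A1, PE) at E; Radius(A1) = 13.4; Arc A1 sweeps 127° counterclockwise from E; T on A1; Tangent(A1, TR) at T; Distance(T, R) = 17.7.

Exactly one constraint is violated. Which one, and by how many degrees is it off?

Tangent(A1, TR) at T — off by 5.10°.

P = (0.00, 0.00) ✓; P.y = 0.00, E.y = 0.00 ✓; |PE| = 35.00 ✓; ∠(ME, EP) = 90.00° ✓; |ME| = 13.40 ✓; bearing(M→T) − bearing(M→E) = 127.0° ✓; |MT| = 13.40 ✓; ∠(MT, TR) = 84.90° ✗; |TR| = 17.70 ✓.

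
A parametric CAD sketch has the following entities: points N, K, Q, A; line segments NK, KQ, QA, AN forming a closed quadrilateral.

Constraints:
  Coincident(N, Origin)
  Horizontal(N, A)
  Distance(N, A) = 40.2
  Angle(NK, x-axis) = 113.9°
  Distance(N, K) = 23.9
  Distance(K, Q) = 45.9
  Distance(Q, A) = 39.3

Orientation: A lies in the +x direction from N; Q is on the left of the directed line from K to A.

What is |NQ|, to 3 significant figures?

50.8

N is at the origin; N and A share the same y with |NA| = 40.2 and A in +x, so A = (40.2, 0). NK runs at 113.9° with |NK| = 23.9, so K = (-9.68, 21.9). Q is determined by |KQ| = 45.9 and |QA| = 39.3 together: it lies at the intersection of circle(K, 45.9) and circle(A, 39.3). With |KA| = 54.5, the foot of the radical line on KA is 32.4 from K and the perpendicular offset is √(45.9² − 32.4²) = 32.5. Taking the left-of-KA solution: Q = (33.0, 38.6).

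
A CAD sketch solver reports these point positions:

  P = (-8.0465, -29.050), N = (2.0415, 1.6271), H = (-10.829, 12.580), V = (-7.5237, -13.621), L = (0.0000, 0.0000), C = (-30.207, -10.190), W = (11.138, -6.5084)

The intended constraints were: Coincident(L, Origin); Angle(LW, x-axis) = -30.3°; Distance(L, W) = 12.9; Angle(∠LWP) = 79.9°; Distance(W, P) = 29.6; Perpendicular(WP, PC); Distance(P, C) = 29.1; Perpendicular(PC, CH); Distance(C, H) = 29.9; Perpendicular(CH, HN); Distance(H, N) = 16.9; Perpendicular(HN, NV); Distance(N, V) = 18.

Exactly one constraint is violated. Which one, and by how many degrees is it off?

Perpendicular(HN, NV) — off by 8.30°.

L = (0.00, 0.00) ✓; LW at -30.30° ✓; |LW| = 12.90 ✓; ∠LWP = 79.90° ✓; |WP| = 29.60 ✓; ∠(WP, PC) = 90.00° ✓; |PC| = 29.10 ✓; ∠(PC, CH) = 90.00° ✓; |CH| = 29.90 ✓; ∠(CH, HN) = 90.00° ✓; |HN| = 16.90 ✓; ∠(HN, NV) = 81.70° ✗; |NV| = 18.00 ✓.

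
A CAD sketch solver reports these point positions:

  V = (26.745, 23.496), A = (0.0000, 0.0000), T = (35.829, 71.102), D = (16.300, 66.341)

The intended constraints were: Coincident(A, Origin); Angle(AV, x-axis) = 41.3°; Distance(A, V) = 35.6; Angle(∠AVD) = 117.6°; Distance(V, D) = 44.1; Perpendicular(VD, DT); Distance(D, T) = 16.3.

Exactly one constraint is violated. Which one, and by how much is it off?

Distance(D, T) = 16.3 — off by 3.80.

A = (0.00, 0.00) ✓; AV at 41.30° ✓; |AV| = 35.60 ✓; ∠AVD = 117.6° ✓; |VD| = 44.10 ✓; ∠(VD, DT) = 90.00° ✓; |DT| = 20.10 ✗.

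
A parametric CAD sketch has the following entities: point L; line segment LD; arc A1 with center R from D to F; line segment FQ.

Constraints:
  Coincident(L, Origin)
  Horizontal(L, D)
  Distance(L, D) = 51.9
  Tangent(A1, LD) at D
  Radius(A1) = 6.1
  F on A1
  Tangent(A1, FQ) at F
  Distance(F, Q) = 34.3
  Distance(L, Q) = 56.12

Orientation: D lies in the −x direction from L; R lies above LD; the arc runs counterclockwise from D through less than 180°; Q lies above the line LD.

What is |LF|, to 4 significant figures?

46.16

L is at the origin; L and D share the same y with |LD| = 51.9 and D on the −x side, so D = (-51.90, 0.000). Tangency of A1 to LD means the radius RD is perpendicular to LD, so R = D + (0, 6.1) = (-51.90, 6.100). Since RF ⟂ FQ (tangency), |RQ| = √(6.1² + 34.3²) = 34.84 regardless of where F sits on A1. So Q lies on both circle(L, 56.12) and circle(R, 34.84); the above-LD intersection is Q = (-40.38, 38.98). F is the foot of the tangent from Q: F = (-45.88, 5.121).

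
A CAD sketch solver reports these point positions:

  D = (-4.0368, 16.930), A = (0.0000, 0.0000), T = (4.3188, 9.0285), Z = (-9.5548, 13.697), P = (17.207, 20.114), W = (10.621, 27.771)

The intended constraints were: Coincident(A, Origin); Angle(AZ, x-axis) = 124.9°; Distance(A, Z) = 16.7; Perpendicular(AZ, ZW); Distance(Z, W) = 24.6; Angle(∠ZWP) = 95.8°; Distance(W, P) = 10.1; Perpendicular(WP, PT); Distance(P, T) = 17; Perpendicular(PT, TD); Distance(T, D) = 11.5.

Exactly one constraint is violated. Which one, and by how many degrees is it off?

Perpendicular(PT, TD) — off by 5.90°.

A = (0.00, 0.00) ✓; AZ at 124.9° ✓; |AZ| = 16.70 ✓; ∠(AZ, ZW) = 90.00° ✓; |ZW| = 24.60 ✓; ∠ZWP = 95.80° ✓; |WP| = 10.10 ✓; ∠(WP, PT) = 90.00° ✓; |PT| = 17.00 ✓; ∠(PT, TD) = 84.10° ✗; |TD| = 11.50 ✓.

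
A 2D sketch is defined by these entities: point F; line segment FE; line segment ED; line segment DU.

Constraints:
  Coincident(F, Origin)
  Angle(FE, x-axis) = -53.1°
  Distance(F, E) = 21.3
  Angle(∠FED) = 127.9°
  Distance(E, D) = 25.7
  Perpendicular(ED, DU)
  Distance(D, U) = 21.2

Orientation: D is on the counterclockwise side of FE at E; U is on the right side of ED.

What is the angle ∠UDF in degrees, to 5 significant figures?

113.43°

∠FED = 127.9°, so ED runs at -53.1° + (180° − 127.9°) = -1.0000° from the x-axis; with |ED| = 25.7, D = E + 25.7·(cos -1.0000°, sin -1.0000°) = (38.485, -17.482). ED is perpendicular to DU; with |DU| = 21.2 on the right of ED, U = D + 21.2·(-0.017452, -0.99985) = (38.115, -38.679). Then cos ∠UDF = DU·DF / (|DU||DF|), giving 113.43°.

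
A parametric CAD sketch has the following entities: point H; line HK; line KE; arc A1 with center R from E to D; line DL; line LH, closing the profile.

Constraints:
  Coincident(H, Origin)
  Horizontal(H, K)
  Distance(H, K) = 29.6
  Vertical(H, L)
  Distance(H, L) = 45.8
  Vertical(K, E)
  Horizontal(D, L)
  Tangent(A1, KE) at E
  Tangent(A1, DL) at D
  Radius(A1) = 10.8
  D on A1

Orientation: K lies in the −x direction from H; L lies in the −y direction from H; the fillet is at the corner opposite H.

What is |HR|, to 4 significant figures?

39.73

H is at the origin; H and K share the same y with |HK| = 29.6 and K on the −x side, so K = (-29.60, 0.000). H and L share the same x with |HL| = 45.8 and L on the −y side, so L = (0.000, -45.80). The virtual corner opposite H is at (-29.60, -45.80). A1 meets KE tangentially, so RE is at right angles to KE and A1 meets DL tangentially, so RD is at right angles to DL, with radius 10.8, so the center R sits 10.8 in from both sides at R = (-18.80, -35.00). Then |HR| = |R − H| = 39.73.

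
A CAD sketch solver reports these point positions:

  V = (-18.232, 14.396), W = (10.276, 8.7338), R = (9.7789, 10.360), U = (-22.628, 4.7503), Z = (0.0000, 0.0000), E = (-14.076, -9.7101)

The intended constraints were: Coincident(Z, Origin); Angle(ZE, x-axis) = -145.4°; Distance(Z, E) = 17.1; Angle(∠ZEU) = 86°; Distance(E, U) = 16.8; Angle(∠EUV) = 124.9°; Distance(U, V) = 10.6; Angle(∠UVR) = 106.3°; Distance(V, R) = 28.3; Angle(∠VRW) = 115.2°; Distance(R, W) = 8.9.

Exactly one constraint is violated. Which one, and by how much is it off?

Distance(R, W) = 8.9 — off by 7.20.

Z = (0.00, 0.00) ✓; ZE at -145.4° ✓; |ZE| = 17.10 ✓; ∠ZEU = 86.00° ✓; |EU| = 16.80 ✓; ∠EUV = 124.9° ✓; |UV| = 10.60 ✓; ∠UVR = 106.3° ✓; |VR| = 28.30 ✓; ∠VRW = 115.2° ✓; |RW| = 1.700 ✗.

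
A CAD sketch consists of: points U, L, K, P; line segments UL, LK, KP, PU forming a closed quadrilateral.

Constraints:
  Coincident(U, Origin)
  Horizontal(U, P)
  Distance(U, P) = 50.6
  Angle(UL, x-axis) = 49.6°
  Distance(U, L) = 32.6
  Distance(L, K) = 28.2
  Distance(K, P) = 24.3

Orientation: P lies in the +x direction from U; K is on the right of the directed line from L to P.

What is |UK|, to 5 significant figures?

26.624

U is at the origin; UP is horizontal with |UP| = 50.6 and P in +x, so P = (50.6, 0). UL runs at 49.6° with |UL| = 32.6, so L = (21.129, 24.826). K is determined by |LK| = 28.2 and |KP| = 24.3 together: it lies at the intersection of circle(L, 28.2) and circle(P, 24.3). With |LP| = 38.534, the foot of the radical line on LP is 21.924 from L and the perpendicular offset is √(28.2² − 21.924²) = 17.736. Taking the right-of-LP solution: K = (26.469, -2.8635).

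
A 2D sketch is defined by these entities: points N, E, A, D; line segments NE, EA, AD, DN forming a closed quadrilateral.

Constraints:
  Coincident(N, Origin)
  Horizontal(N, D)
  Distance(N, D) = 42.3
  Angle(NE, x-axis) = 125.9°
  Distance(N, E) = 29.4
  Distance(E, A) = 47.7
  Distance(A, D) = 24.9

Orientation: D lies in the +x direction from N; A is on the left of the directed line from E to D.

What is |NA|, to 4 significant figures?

37.48

N is at the origin; N and D share the same y with |ND| = 42.3 and D in +x, so D = (42.3, 0). NE runs at 125.9° with |NE| = 29.4, so E = (-17.24, 23.82). A is determined by |EA| = 47.7 and |AD| = 24.9 together: it lies at the intersection of circle(E, 47.7) and circle(D, 24.9). With |ED| = 64.13, the foot of the radical line on ED is 44.97 from E and the perpendicular offset is √(47.7² − 44.97²) = 15.91. Taking the left-of-ED solution: A = (30.42, 21.88).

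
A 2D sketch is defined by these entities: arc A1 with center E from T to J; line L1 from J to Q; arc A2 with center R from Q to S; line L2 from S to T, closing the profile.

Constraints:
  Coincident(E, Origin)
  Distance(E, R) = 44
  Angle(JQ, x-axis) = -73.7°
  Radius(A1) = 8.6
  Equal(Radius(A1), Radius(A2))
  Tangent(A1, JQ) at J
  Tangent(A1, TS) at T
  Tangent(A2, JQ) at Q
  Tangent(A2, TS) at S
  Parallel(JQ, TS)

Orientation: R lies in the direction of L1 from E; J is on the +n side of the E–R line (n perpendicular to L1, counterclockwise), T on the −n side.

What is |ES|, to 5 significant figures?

44.833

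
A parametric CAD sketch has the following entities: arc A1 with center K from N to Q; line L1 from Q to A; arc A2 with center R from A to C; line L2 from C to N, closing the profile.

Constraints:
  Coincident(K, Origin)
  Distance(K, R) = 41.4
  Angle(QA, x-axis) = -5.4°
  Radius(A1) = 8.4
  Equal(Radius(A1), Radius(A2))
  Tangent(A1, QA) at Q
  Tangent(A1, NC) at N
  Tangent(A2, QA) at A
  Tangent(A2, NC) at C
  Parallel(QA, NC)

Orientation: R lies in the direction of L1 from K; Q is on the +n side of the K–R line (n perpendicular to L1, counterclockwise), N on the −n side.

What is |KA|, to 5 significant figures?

42.244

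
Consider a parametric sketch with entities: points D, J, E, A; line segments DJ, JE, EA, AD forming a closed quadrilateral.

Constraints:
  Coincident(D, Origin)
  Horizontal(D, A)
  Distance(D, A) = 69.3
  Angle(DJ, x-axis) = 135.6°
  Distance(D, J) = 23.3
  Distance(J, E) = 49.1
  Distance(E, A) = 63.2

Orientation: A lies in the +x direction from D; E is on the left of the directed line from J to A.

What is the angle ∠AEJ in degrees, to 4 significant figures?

101.6°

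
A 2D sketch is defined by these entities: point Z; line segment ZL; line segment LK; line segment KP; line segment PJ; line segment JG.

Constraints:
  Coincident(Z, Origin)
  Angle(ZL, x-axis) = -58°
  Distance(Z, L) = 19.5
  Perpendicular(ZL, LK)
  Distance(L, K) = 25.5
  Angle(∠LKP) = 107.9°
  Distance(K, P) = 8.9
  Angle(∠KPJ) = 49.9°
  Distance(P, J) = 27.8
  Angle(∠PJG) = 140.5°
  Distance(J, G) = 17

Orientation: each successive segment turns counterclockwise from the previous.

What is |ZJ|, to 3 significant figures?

21.7

∠LKP = 107.9° gives KP at 104° from the x-axis; with |KP| = 8.9, P = (29.8, 5.61). ∠KPJ = 49.9° gives PJ at -126° from the x-axis; with |PJ| = 27.8, J = (13.5, -16.9). Then |ZJ| = |J − Z| = 21.7.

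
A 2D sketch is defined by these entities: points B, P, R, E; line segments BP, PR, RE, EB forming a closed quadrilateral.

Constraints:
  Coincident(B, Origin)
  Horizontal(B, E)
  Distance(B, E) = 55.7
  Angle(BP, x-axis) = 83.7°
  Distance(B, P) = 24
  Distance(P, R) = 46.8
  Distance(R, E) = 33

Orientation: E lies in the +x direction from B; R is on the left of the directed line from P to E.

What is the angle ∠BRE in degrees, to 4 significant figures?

68.77°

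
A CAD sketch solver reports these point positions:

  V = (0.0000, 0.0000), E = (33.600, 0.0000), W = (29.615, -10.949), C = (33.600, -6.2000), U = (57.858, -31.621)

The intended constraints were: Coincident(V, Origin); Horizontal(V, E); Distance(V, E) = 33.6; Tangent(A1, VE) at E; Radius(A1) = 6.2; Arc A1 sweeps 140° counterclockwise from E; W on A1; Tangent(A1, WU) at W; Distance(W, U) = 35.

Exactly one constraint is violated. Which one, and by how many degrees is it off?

Tangent(A1, WU) at W — off by 3.80°.

V = (0.00, 0.00) ✓; V.y = 0.00, E.y = 0.00 ✓; |VE| = 33.60 ✓; ∠(CE, EV) = 90.00° ✓; |CE| = 6.200 ✓; bearing(C→W) − bearing(C→E) = 140.0° ✓; |CW| = 6.199 ✓; ∠(CW, WU) = 86.20° ✗; |WU| = 35.00 ✓.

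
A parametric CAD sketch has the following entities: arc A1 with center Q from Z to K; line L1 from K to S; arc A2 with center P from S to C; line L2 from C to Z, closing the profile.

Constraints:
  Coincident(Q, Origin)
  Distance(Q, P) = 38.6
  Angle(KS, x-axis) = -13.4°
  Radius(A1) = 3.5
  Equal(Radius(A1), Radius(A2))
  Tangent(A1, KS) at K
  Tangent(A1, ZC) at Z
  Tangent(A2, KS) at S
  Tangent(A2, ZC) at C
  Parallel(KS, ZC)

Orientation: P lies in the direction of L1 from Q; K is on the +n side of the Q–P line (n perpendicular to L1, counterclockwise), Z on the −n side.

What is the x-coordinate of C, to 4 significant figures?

36.74

Tangency of A1 to both parallel lines with radius 3.5 puts K and Z at Q ± 3.5·n: K = (0.8111, 3.405), Z = (-0.8111, -3.405). Equal radii place S and C the same way about P: S = P + 3.5·n = (38.36, -5.541), C = P − 3.5·n = (36.74, -12.35). So C.x = 36.74.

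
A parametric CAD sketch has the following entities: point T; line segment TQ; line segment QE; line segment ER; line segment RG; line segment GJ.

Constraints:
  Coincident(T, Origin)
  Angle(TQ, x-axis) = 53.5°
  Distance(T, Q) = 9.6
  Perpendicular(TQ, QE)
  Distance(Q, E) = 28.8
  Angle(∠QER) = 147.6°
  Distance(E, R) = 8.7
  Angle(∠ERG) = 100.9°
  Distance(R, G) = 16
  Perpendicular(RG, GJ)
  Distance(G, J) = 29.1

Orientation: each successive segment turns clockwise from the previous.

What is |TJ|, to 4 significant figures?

3.286

T is at the origin; TQ runs at 53.5° with length 9.6, so Q = (5.710, 7.717). The perpendicularity gives QE at right angles to TQ, so QE runs at -36.50°; with |QE| = 28.8, E = (28.86, -9.414). ∠QER = 147.6° gives ER at -68.90° from the x-axis; with |ER| = 8.7, R = (31.99, -17.53). ∠ERG = 100.9° gives RG at -148.0° from the x-axis; with |RG| = 16.0, G = (18.42, -26.01). RG ⟂ GJ, so GJ runs at 122.0°; with |GJ| = 29.1, J = (3.004, -1.331). Then |TJ| = |J − T| = 3.286.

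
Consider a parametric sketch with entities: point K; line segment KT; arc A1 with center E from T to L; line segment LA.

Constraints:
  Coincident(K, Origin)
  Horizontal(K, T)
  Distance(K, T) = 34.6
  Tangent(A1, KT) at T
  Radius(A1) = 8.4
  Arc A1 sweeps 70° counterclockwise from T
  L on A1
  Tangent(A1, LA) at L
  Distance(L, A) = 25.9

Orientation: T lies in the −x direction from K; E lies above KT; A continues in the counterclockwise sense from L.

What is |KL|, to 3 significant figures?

27.3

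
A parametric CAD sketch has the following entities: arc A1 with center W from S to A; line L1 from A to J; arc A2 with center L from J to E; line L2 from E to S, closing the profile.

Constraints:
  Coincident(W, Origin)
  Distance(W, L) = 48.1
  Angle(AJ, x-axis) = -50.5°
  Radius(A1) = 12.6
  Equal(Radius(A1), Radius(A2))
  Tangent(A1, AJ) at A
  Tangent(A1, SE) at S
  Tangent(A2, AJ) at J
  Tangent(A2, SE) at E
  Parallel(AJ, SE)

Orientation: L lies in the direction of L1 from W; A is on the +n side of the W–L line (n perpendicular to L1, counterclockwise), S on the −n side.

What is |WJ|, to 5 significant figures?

49.723

The slot axis is L1's direction at -50.5°, so u = (cos -50.5°, sin -50.5°) = (0.63608, -0.77162) and n = (−sin -50.5°, cos -50.5°) = (0.77162, 0.63608). W is at the origin and L lies 48.1 along u from W, so L = 48.1·u = (30.595, -37.115). Tangency of A1 to both parallel lines with radius 12.6 puts A and S at W ± 12.6·n: A = (9.7225, 8.0146), S = (-9.7225, -8.0146). Equal radii place J and E the same way about L: J = L + 12.6·n = (40.318, -29.101), E = L − 12.6·n = (20.873, -45.130). Then |WJ| = |J − W| = 49.723.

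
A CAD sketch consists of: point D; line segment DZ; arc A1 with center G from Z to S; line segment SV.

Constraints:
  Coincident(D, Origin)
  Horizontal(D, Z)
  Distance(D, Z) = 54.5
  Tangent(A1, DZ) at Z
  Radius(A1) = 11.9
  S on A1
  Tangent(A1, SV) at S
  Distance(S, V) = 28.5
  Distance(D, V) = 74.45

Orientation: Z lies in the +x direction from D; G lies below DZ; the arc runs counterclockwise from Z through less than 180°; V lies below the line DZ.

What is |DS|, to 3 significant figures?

48.6

D is at the origin; DZ is horizontal with |DZ| = 54.5 and Z on the +x side, so Z = (54.5, 0.00). Since A1 is tangent to DZ there, GZ ⟂ DZ, so G = Z + (0, -11.9) = (54.5, -11.9). Since GS ⟂ SV (tangency), |GV| = √(11.9² + 28.5²) = 30.9 regardless of where S sits on A1. So V lies on both circle(D, 74.45) and circle(G, 30.9); the below-DZ intersection is V = (61.5, -42.0). S is the foot of the tangent from V: S = (44.8, -18.8).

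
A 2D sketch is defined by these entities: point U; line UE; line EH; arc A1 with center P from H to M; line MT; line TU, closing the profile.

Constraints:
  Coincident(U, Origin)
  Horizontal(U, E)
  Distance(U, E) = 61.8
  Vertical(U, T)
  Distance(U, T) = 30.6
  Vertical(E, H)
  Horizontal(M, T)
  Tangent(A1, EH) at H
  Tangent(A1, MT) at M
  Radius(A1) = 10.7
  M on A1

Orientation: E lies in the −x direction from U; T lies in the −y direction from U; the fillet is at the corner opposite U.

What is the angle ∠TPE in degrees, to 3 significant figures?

130°

UT is vertical with |UT| = 30.6 and T on the −y side, so T = (0.00, -30.6). The virtual corner opposite U is at (-61.8, -30.6). Since A1 is tangent to EH there, PH ⟂ EH and tangency of A1 to MT means the radius PM is perpendicular to MT, with radius 10.7, so the center P sits 10.7 in from both sides at P = (-51.1, -19.9). Then cos ∠TPE = PT·PE / (|PT||PE|), giving 130°.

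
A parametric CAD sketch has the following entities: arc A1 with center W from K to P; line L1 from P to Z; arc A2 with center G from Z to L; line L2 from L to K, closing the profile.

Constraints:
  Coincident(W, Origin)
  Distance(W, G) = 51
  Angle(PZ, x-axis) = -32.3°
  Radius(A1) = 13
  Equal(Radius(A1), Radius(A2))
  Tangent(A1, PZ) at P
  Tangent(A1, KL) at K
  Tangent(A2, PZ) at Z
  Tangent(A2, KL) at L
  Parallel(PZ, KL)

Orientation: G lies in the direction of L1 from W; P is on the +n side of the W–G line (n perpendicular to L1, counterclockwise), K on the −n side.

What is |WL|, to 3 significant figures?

52.6

The slot axis is L1's direction at -32.3°, so u = (cos -32.3°, sin -32.3°) = (0.845, -0.534) and n = (−sin -32.3°, cos -32.3°) = (0.534, 0.845). W is at the origin and G lies 51.0 along u from W, so G = 51.0·u = (43.1, -27.3). Tangency of A1 to both parallel lines with radius 13.0 puts P and K at W ± 13.0·n: P = (6.95, 11.0), K = (-6.95, -11.0). Equal radii place Z and L the same way about G: Z = G + 13.0·n = (50.1, -16.3), L = G − 13.0·n = (36.2, -38.2). Then |WL| = |L − W| = 52.6.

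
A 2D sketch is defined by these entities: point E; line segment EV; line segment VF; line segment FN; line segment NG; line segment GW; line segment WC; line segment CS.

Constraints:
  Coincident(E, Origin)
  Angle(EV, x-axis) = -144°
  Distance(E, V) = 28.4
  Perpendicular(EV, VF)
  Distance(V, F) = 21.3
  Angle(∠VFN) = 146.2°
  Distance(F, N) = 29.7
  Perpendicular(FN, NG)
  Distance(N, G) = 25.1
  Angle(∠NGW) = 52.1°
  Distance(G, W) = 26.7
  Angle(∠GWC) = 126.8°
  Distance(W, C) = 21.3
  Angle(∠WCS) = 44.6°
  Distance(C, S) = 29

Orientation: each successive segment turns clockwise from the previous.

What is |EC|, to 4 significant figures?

49.28

∠NGW = 52.1° gives GW at -125.7° from the x-axis; with |GW| = 26.7, W = (-27.14, 9.498). ∠GWC = 126.8° gives WC at -178.9° from the x-axis; with |WC| = 21.3, C = (-48.43, 9.089). Then |EC| = |C − E| = 49.28.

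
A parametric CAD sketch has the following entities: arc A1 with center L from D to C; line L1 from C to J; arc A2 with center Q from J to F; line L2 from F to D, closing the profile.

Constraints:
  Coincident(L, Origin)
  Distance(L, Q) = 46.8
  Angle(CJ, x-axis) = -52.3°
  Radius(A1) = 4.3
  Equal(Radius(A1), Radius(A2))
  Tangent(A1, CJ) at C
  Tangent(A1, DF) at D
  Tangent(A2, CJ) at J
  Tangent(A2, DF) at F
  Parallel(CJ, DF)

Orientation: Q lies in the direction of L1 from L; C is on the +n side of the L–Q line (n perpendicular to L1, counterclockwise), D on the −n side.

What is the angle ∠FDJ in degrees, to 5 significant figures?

10.413°

The slot axis is L1's direction at -52.3°, so u = (cos -52.3°, sin -52.3°) = (0.61153, -0.79122) and n = (−sin -52.3°, cos -52.3°) = (0.79122, 0.61153). L is at the origin and Q lies 46.8 along u from L, so Q = 46.8·u = (28.619, -37.029). Tangency of A1 to both parallel lines with radius 4.3 puts C and D at L ± 4.3·n: C = (3.4023, 2.6296), D = (-3.4023, -2.6296). Equal radii place J and F the same way about Q: J = Q + 4.3·n = (32.022, -34.400), F = Q − 4.3·n = (25.217, -39.659). Then cos ∠FDJ = DF·DJ / (|DF||DJ|), giving 10.413°.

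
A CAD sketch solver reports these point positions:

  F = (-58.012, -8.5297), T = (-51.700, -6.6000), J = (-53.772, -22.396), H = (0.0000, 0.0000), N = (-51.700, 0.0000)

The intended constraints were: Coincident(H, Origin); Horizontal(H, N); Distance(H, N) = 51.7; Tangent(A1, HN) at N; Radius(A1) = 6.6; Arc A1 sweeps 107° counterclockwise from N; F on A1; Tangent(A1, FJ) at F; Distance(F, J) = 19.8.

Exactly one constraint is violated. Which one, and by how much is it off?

Distance(F, J) = 19.8 — off by 5.30.

H = (0.00, 0.00) ✓; H.y = 0.00, N.y = 0.00 ✓; |HN| = 51.70 ✓; ∠(TN, NH) = 90.00° ✓; |TN| = 6.600 ✓; bearing(T→F) − bearing(T→N) = 107.0° ✓; |TF| = 6.600 ✓; ∠(TF, FJ) = 90.00° ✓; |FJ| = 14.50 ✗.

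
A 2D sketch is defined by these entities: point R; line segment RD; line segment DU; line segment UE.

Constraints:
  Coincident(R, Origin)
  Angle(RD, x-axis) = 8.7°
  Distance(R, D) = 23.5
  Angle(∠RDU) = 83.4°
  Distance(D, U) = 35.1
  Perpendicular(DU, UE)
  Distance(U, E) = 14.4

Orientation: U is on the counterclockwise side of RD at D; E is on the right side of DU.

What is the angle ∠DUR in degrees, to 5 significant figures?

35.774°

R is at the origin; RD runs at 8.7° with length 23.5, so D = 23.5·(cos 8.7°, sin 8.7°) = (23.230, 3.5546). ∠RDU = 83.4°, so DU runs at 8.7° + (180° − 83.4°) = 105.30° from the x-axis; with |DU| = 35.1, U = D + 35.1·(cos 105.30°, sin 105.30°) = (13.968, 37.411). Then cos ∠DUR = UD·UR / (|UD||UR|), giving 35.774°.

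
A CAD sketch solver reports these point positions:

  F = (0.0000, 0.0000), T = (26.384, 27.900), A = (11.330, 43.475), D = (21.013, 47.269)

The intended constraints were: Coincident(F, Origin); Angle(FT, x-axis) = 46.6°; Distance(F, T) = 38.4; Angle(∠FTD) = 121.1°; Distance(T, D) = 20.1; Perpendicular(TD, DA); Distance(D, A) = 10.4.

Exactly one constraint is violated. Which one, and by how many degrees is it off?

Perpendicular(TD, DA) — off by 5.90°.

F = (0.00, 0.00) ✓; FT at 46.60° ✓; |FT| = 38.40 ✓; ∠FTD = 121.1° ✓; |TD| = 20.10 ✓; ∠(TD, DA) = 95.90° ✗; |DA| = 10.40 ✓.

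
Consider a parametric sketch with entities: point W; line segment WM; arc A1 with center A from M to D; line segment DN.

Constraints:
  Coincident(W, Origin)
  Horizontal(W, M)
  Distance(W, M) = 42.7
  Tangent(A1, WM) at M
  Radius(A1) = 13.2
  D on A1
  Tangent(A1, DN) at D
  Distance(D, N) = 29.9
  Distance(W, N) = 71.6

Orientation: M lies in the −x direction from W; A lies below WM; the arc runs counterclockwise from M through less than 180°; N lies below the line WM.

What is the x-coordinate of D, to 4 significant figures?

-55.87

Checks: |WM| = 42.70 ✓; |AD| = 13.20 ✓; ∠(AD, DN) = 90.00° ✓; |DN| = 29.90 ✓; |WN| = 71.60 ✓.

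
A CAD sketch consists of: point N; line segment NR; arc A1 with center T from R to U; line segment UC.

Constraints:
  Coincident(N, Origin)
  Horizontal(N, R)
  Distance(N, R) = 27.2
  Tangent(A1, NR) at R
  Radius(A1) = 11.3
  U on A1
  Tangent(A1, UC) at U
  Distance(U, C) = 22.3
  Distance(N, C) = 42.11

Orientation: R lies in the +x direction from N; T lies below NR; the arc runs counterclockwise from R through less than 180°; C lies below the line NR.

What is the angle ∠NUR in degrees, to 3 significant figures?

86.1°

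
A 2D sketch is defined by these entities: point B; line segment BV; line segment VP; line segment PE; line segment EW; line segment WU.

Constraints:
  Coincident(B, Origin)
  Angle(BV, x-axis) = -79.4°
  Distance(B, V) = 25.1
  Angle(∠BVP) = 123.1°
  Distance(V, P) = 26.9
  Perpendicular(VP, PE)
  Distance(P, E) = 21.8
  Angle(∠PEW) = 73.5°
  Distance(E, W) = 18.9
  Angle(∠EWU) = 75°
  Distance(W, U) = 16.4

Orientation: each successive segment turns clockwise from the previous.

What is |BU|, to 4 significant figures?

36.19

∠PEW = 73.5° gives EW at 27.20° from the x-axis; with |EW| = 18.9, W = (-13.08, -18.86). ∠EWU = 75.0° gives WU at -77.80° from the x-axis; with |WU| = 16.4, U = (-9.616, -34.89). Then |BU| = |U − B| = 36.19.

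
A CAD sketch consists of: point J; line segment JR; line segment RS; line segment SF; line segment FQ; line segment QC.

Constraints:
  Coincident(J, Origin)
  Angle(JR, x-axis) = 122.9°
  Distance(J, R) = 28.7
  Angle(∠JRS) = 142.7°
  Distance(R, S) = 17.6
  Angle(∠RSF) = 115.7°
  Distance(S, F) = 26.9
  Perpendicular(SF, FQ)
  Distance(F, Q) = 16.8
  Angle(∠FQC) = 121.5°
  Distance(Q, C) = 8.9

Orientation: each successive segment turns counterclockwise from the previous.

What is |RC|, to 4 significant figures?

27.52

J is at the origin; JR runs at 122.9° with length 28.7, so R = (-15.59, 24.10). ∠JRS = 142.7° gives RS at 160.2° from the x-axis; with |RS| = 17.6, S = (-32.15, 30.06). ∠RSF = 115.7° gives SF at -135.5° from the x-axis; with |SF| = 26.9, F = (-51.34, 11.20). The perpendicularity gives FQ at right angles to SF, so FQ runs at -45.50°; with |FQ| = 16.8, Q = (-39.56, -0.7782). ∠FQC = 121.5° gives QC at 13.00° from the x-axis; with |QC| = 8.9, C = (-30.89, 1.224). Then |RC| = |C − R| = 27.52.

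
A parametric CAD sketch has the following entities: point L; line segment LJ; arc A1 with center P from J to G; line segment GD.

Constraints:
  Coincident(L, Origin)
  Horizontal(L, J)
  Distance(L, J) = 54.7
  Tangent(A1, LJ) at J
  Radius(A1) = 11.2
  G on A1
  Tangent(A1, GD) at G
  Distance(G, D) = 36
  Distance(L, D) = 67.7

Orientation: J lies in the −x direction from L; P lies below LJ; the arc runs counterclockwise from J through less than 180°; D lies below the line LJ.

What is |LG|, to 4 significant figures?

66.64

Checks: |LJ| = 54.70 ✓; |PG| = 11.20 ✓; ∠(PG, GD) = 90.00° ✓; |GD| = 36.00 ✓; |LD| = 67.70 ✓.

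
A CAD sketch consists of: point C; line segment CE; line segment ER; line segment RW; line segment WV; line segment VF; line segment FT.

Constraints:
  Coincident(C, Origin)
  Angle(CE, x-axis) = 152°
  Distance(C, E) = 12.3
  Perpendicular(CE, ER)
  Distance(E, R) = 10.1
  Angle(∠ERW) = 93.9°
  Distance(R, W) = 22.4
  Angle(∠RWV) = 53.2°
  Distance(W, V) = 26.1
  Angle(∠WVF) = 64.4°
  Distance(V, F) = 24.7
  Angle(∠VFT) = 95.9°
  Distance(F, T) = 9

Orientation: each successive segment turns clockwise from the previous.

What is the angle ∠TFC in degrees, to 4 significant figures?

69.70°

C is at the origin; CE runs at 152.0° with length 12.3, so E = (-10.86, 5.775). CE is perpendicular to ER, so ER runs at 62.00°; with |ER| = 10.1, R = (-6.119, 14.69). ∠ERW = 93.9° gives RW at -24.10° from the x-axis; with |RW| = 22.4, W = (14.33, 5.546). ∠RWV = 53.2° gives WV at -150.9° from the x-axis; with |WV| = 26.1, V = (-8.477, -7.148). ∠WVF = 64.4° gives VF at 93.50° from the x-axis; with |VF| = 24.7, F = (-9.984, 17.51). ∠VFT = 95.9° gives FT at 9.400° from the x-axis; with |FT| = 9.0, T = (-1.105, 18.98). Then cos ∠TFC = FT·FC / (|FT||FC|), giving 69.70°.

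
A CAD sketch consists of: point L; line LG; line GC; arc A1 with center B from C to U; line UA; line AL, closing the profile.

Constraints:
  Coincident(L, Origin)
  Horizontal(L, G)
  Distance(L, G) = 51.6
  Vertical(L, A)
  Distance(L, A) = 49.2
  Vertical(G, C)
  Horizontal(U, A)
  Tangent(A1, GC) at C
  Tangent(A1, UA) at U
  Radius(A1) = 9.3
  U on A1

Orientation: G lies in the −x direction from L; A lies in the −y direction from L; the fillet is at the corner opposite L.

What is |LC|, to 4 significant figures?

65.23

L is at the origin; L and G share the same y with |LG| = 51.6 and G on the −x side, so G = (-51.60, 0.000). L and A share the same x with |LA| = 49.2 and A on the −y side, so A = (0.000, -49.20). The virtual corner opposite L is at (-51.60, -49.20). A1 meets GC tangentially, so BC is at right angles to GC and A1 meets UA tangentially, so BU is at right angles to UA, with radius 9.3, so the center B sits 9.3 in from both sides at B = (-42.30, -39.90). That places the tangent points at C = (-51.60, -39.90) on GC and U = (-42.30, -49.20) on UA. Then |LC| = |C − L| = 65.23.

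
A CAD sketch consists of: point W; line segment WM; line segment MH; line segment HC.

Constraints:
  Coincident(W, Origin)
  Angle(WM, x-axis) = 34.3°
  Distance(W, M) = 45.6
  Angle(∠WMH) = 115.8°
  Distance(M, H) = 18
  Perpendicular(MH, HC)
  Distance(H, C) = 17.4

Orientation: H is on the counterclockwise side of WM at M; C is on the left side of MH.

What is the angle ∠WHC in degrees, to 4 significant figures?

42.67°

W is at the origin; WM runs at 34.3° with length 45.6, so M = 45.6·(cos 34.3°, sin 34.3°) = (37.67, 25.70). ∠WMH = 115.8°, so MH runs at 34.3° + (180° − 115.8°) = 98.50° from the x-axis; with |MH| = 18.0, H = M + 18.0·(cos 98.50°, sin 98.50°) = (35.01, 43.50). MH ⟂ HC; with |HC| = 17.4 on the left of MH, C = H + 17.4·(-0.9890, -0.1478) = (17.80, 40.93). Then cos ∠WHC = HW·HC / (|HW||HC|), giving 42.67°.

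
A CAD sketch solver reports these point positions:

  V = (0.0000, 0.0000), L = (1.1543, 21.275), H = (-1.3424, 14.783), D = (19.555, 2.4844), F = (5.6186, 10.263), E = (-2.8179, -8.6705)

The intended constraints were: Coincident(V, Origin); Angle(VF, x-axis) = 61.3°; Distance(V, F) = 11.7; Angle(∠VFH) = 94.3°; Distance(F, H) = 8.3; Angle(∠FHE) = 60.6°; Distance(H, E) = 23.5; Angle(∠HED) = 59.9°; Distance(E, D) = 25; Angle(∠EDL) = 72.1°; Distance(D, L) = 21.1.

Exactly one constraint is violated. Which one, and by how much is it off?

Distance(D, L) = 21.1 — off by 5.20.

V = (0.00, 0.00) ✓; VF at 61.30° ✓; |VF| = 11.70 ✓; ∠VFH = 94.30° ✓; |FH| = 8.300 ✓; ∠FHE = 60.60° ✓; |HE| = 23.50 ✓; ∠HED = 59.90° ✓; |ED| = 25.00 ✓; ∠EDL = 72.10° ✓; |DL| = 26.30 ✗.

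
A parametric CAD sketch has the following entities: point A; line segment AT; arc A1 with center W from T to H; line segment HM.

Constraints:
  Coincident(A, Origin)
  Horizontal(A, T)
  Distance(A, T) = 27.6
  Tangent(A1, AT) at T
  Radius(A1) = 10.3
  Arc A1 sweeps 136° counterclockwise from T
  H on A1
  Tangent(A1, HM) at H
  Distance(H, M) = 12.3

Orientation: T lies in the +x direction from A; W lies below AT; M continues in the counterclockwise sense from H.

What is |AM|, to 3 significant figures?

39.3

A is at the origin; AT is horizontal with |AT| = 27.6 and T on the +x side, so T = (27.6, 0.00). The tangent condition forces WT to be normal to AT, so W = T + (0, -10.3) = (27.6, -10.3). On A1, T sits at bearing 90° from W; a 136° counterclockwise sweep puts H at bearing 226°, so H = W + 10.3·(cos 226°, sin 226°) = (20.4, -17.7). A1 meets HM tangentially, so WH is at right angles to HM, so HM runs along (−sin 226°, cos 226°); with |HM| = 12.3, M = (29.3, -26.3). Then |AM| = |M − A| = 39.3.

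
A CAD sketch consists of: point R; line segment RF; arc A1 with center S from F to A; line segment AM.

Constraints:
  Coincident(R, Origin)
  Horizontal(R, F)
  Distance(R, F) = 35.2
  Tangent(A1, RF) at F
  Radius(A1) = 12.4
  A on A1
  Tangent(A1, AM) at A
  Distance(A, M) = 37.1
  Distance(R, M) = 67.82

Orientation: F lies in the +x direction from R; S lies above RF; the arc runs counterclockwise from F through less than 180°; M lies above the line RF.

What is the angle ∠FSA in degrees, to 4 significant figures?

92.84°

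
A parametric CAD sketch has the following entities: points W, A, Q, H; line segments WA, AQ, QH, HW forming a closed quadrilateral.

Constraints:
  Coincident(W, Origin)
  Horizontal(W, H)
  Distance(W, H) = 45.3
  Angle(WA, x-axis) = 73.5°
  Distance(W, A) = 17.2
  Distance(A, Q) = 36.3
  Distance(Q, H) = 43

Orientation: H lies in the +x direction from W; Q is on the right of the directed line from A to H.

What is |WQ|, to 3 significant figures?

21.0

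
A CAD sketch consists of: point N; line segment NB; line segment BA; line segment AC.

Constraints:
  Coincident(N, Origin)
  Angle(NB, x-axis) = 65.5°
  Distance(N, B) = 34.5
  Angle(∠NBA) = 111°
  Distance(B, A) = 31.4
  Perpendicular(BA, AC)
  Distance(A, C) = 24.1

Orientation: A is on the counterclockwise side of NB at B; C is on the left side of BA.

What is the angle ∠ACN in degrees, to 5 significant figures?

100.50°

N is at the origin; NB runs at 65.5° with length 34.5, so B = 34.5·(cos 65.5°, sin 65.5°) = (14.307, 31.394). ∠NBA = 111.0°, so BA runs at 65.5° + (180° − 111.0°) = 134.50° from the x-axis; with |BA| = 31.4, A = B + 31.4·(cos 134.50°, sin 134.50°) = (-7.7016, 53.790). The perpendicularity gives AC at right angles to BA; with |AC| = 24.1 on the left of BA, C = A + 24.1·(-0.71325, -0.70091) = (-24.891, 36.898). Then cos ∠ACN = CA·CN / (|CA||CN|), giving 100.50°.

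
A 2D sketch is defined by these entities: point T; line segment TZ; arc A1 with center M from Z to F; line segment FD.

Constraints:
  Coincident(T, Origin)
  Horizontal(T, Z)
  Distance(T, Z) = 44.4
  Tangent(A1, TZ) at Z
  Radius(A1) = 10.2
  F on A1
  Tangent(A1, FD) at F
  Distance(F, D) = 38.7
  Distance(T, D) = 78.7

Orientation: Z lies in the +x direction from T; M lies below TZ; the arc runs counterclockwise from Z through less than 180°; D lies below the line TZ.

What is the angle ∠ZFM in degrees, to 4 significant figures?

22.27°

Checks: |TZ| = 44.40 ✓; |MF| = 10.20 ✓; ∠(MF, FD) = 90.00° ✓; |FD| = 38.70 ✓; |TD| = 78.70 ✓.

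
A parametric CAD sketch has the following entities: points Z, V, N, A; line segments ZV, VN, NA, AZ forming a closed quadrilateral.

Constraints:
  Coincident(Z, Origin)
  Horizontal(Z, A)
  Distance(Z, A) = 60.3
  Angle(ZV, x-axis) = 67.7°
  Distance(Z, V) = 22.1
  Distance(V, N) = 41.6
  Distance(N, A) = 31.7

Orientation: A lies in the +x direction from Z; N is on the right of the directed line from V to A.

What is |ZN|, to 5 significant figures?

34.734

Z is at the origin; Z and A share the same y with |ZA| = 60.3 and A in +x, so A = (60.3, 0). ZV runs at 67.7° with |ZV| = 22.1, so V = (8.3860, 20.447). N is determined by |VN| = 41.6 and |NA| = 31.7 together: it lies at the intersection of circle(V, 41.6) and circle(A, 31.7). With |VA| = 55.796, the foot of the radical line on VA is 34.401 from V and the perpendicular offset is √(41.6² − 34.401²) = 23.391. Taking the right-of-VA solution: N = (31.821, -13.923).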